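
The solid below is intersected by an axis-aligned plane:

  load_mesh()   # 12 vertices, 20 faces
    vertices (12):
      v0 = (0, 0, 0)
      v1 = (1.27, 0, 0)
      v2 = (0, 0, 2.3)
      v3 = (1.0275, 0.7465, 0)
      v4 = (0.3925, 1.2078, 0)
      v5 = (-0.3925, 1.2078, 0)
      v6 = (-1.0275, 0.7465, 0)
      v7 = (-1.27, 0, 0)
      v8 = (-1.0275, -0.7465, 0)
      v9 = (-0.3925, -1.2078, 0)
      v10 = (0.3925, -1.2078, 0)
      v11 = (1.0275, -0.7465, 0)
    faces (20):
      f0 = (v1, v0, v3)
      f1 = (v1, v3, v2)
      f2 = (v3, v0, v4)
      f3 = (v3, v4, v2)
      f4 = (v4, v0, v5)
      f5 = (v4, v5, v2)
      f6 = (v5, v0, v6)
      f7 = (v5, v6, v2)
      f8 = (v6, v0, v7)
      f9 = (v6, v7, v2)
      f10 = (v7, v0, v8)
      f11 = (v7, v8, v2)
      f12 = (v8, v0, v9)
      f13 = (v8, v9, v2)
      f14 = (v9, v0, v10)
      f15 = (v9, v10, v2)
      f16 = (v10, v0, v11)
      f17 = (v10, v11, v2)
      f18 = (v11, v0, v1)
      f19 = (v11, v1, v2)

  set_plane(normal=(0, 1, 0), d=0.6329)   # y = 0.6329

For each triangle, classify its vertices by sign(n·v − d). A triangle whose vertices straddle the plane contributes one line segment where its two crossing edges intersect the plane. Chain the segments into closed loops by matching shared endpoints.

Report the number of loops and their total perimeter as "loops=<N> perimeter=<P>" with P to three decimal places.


loops=1 perimeter=5.337

Straddling triangles (10 of 20):
  (v1,v0,v3) [--+] → (0.871138, 0.6329, 0)–(1.0644, 0.6329, 0)  len=0.1933
  (v1,v3,v2) [-+-] → (1.0644, 0.6329, 0)–(0.871138, 0.6329, 0.350007)  len=0.3998
  (v3,v0,v4) [+-+] → (0.871138, 0.6329, 0)–(0.205674, 0.6329, 0)  len=0.6655
  (v3,v4,v2) [++-] → (0.205674, 0.6329, 1.09478)–(0.871138, 0.6329, 0.350007)  len=0.9988
  (v4,v0,v5) [+-+] → (0.205674, 0.6329, 0)–(-0.205674, 0.6329, 0)  len=0.4113
  (v4,v5,v2) [++-] → (-0.205674, 0.6329, 1.09478)–(0.205674, 0.6329, 1.09478)  len=0.4113
  (v5,v0,v6) [+-+] → (-0.205674, 0.6329, 0)–(-0.871138, 0.6329, 0)  len=0.6655
  (v5,v6,v2) [++-] → (-0.871138, 0.6329, 0.350007)–(-0.205674, 0.6329, 1.09478)  len=0.9988
  (v6,v0,v7) [+--] → (-0.871138, 0.6329, 0)–(-1.0644, 0.6329, 0)  len=0.1933
  (v6,v7,v2) [+--] → (-1.0644, 0.6329, 0)–(-0.871138, 0.6329, 0.350007)  len=0.3998

Chained into 1 loop(s):
  loop 1: 10 segments, perimeter = 5.3373
Total perimeter = 5.337


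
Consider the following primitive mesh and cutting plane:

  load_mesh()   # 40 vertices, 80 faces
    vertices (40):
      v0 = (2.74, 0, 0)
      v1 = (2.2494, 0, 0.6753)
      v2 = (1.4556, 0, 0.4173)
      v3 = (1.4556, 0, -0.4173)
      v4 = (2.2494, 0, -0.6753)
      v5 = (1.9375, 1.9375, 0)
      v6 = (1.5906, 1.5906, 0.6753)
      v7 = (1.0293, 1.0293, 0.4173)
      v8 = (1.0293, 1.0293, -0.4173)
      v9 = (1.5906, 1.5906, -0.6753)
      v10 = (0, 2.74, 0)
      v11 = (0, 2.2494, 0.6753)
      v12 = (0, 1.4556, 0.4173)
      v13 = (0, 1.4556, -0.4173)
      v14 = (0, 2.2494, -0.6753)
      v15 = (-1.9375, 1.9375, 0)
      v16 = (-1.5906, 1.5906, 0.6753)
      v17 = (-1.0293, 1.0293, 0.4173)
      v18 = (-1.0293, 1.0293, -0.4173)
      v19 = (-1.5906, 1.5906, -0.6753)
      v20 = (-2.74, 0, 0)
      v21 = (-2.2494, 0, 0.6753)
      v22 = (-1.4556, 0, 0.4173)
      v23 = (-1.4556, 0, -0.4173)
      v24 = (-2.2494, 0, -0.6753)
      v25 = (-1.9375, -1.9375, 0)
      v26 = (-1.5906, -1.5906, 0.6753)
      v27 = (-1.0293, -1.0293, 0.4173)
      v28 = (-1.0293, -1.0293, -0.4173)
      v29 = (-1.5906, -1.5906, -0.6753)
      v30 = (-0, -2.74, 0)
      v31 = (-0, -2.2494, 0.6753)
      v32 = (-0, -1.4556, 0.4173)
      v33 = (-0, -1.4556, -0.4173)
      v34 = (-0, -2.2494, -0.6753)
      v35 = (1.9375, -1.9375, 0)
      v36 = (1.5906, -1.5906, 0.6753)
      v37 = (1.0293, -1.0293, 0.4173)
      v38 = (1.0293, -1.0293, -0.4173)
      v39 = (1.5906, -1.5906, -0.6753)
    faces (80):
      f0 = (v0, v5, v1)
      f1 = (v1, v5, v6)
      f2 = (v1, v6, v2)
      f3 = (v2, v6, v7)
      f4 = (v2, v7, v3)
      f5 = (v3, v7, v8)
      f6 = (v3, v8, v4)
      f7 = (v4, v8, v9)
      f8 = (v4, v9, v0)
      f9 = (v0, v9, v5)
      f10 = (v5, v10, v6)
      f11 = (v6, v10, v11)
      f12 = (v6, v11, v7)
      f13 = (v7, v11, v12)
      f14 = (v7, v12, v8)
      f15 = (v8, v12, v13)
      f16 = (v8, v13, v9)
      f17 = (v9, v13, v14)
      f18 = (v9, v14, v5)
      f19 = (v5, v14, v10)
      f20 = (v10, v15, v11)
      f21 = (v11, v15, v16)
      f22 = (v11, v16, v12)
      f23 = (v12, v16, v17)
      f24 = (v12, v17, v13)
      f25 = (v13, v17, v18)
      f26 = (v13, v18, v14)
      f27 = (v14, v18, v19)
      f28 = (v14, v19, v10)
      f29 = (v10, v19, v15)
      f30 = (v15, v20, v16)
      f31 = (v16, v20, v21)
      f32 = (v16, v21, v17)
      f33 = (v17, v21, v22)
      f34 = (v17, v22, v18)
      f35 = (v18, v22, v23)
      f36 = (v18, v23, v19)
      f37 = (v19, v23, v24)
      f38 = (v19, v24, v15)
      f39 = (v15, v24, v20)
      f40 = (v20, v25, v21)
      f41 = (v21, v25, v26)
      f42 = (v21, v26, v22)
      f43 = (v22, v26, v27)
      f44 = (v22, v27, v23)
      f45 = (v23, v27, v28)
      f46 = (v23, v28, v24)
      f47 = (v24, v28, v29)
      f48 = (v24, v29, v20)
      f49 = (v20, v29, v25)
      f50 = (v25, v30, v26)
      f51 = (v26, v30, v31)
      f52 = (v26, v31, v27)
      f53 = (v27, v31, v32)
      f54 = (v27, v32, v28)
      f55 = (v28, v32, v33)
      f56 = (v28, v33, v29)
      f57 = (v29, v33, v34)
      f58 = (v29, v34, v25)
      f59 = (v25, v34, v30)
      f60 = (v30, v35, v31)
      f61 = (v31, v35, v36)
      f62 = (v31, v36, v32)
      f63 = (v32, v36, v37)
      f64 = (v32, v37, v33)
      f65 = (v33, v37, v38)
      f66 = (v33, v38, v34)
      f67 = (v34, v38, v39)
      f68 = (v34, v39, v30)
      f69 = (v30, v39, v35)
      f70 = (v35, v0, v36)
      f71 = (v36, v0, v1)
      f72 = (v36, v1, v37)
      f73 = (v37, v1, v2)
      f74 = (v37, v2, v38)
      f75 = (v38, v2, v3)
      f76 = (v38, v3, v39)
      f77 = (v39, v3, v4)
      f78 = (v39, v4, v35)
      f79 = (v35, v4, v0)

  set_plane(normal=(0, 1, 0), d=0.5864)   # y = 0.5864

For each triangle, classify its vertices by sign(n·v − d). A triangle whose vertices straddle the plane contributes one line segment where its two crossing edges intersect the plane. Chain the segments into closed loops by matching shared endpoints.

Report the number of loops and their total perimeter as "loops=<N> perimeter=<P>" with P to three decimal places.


Straddling triangles (20 of 80):
  (v0,v5,v1) [-+-] → (2.49712, 0.5864, 0)–(2.155, 0.5864, 0.470915)  len=0.5821
  (v1,v5,v6) [-++] → (2.155, 0.5864, 0.470915)–(2.00652, 0.5864, 0.6753)  len=0.2526
  (v1,v6,v2) [-+-] → (2.00652, 0.5864, 0.6753)–(1.50537, 0.5864, 0.512416)  len=0.5270
  (v2,v6,v7) [-++] → (1.50537, 0.5864, 0.512416)–(1.21273, 0.5864, 0.4173)  len=0.3077
  (v2,v7,v3) [-+-] → (1.21273, 0.5864, 0.4173)–(1.21273, 0.5864, 0.0581779)  len=0.3591
  (v3,v7,v8) [-++] → (1.21273, 0.5864, 0.0581779)–(1.21273, 0.5864, -0.4173)  len=0.4755
  (v3,v8,v4) [-+-] → (1.21273, 0.5864, -0.4173)–(1.5543, 0.5864, -0.528315)  len=0.3592
  (v4,v8,v9) [-++] → (1.5543, 0.5864, -0.528315)–(2.00652, 0.5864, -0.6753)  len=0.4755
  (v4,v9,v0) [-+-] → (2.00652, 0.5864, -0.6753)–(2.31626, 0.5864, -0.24896)  len=0.5270
  (v0,v9,v5) [-++] → (2.31626, 0.5864, -0.24896)–(2.49712, 0.5864, 0)  len=0.3077
  (v15,v20,v16) [+-+] → (-2.49712, 0.5864, 0)–(-2.31626, 0.5864, 0.24896)  len=0.3077
  (v16,v20,v21) [+--] → (-2.31626, 0.5864, 0.24896)–(-2.00652, 0.5864, 0.6753)  len=0.5270
  (v16,v21,v17) [+-+] → (-2.00652, 0.5864, 0.6753)–(-1.5543, 0.5864, 0.528315)  len=0.4755
  (v17,v21,v22) [+--] → (-1.5543, 0.5864, 0.528315)–(-1.21273, 0.5864, 0.4173)  len=0.3592
  (v17,v22,v18) [+-+] → (-1.21273, 0.5864, 0.4173)–(-1.21273, 0.5864, -0.0581779)  len=0.4755
  (v18,v22,v23) [+--] → (-1.21273, 0.5864, -0.0581779)–(-1.21273, 0.5864, -0.4173)  len=0.3591
  (v18,v23,v19) [+-+] → (-1.21273, 0.5864, -0.4173)–(-1.50537, 0.5864, -0.512416)  len=0.3077
  (v19,v23,v24) [+--] → (-1.50537, 0.5864, -0.512416)–(-2.00652, 0.5864, -0.6753)  len=0.5270
  (v19,v24,v15) [+-+] → (-2.00652, 0.5864, -0.6753)–(-2.155, 0.5864, -0.470915)  len=0.2526
  (v15,v24,v20) [+--] → (-2.155, 0.5864, -0.470915)–(-2.49712, 0.5864, 0)  len=0.5821

Chained into 2 loop(s):
  loop 1: 10 segments, perimeter = 4.1733
  loop 2: 10 segments, perimeter = 4.1733
Total perimeter = 8.347

loops=2 perimeter=8.347


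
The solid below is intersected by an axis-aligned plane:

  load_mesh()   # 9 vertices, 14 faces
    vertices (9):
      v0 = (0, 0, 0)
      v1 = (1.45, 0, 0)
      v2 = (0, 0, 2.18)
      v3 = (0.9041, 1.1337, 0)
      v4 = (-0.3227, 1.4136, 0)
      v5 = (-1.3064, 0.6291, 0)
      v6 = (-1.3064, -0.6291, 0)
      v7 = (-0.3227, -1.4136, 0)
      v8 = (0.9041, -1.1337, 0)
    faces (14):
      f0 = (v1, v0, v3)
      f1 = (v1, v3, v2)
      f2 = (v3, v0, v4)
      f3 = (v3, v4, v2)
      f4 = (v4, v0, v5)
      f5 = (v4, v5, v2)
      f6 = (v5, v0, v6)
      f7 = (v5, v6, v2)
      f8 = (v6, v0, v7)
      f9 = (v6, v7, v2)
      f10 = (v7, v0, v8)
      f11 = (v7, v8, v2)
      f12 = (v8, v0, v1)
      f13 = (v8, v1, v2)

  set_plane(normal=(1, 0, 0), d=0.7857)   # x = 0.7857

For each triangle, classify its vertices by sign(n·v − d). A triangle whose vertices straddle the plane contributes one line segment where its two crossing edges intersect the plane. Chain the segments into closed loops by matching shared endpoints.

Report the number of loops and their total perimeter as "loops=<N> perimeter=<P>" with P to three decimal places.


loops=1 perimeter=5.424

Straddling triangles (8 of 14):
  (v1,v0,v3) [+-+] → (0.7857, 0, 0)–(0.7857, 0.985232, 0)  len=0.9852
  (v1,v3,v2) [++-] → (0.7857, 0.985232, 0.285491)–(0.7857, 0, 0.998741)  len=1.2163
  (v3,v0,v4) [+--] → (0.7857, 0.985232, 0)–(0.7857, 1.16071, 0)  len=0.1755
  (v3,v4,v2) [+--] → (0.7857, 1.16071, 0)–(0.7857, 0.985232, 0.285491)  len=0.3351
  (v7,v0,v8) [--+] → (0.7857, -0.985232, 0)–(0.7857, -1.16071, 0)  len=0.1755
  (v7,v8,v2) [-+-] → (0.7857, -1.16071, 0)–(0.7857, -0.985232, 0.285491)  len=0.3351
  (v8,v0,v1) [+-+] → (0.7857, -0.985232, 0)–(0.7857, 0, 0)  len=0.9852
  (v8,v1,v2) [++-] → (0.7857, 0, 0.998741)–(0.7857, -0.985232, 0.285491)  len=1.2163

Chained into 1 loop(s):
  loop 1: 8 segments, perimeter = 5.4243
Total perimeter = 5.424


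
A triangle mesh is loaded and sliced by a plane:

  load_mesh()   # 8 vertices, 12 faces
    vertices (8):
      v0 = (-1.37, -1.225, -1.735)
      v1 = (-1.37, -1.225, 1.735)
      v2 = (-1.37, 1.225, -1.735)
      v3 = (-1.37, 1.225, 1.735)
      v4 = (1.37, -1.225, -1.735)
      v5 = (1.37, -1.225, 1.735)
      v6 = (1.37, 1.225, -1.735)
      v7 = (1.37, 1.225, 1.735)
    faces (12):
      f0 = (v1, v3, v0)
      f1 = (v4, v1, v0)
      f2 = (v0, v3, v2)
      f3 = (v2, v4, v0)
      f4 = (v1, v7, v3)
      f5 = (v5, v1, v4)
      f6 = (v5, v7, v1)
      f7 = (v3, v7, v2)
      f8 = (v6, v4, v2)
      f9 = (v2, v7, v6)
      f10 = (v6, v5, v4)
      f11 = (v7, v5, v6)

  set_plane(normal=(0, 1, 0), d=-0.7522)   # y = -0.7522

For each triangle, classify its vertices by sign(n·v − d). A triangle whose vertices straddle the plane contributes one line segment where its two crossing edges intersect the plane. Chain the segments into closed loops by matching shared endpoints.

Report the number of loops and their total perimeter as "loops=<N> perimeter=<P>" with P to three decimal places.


loops=1 perimeter=12.420

Straddling triangles (8 of 12):
  (v1,v3,v0) [-+-] → (-1.37, -0.7522, 1.735)–(-1.37, -0.7522, -1.06536)  len=2.8004
  (v0,v3,v2) [-++] → (-1.37, -0.7522, -1.06536)–(-1.37, -0.7522, -1.735)  len=0.6696
  (v2,v4,v0) [+--] → (0.841236, -0.7522, -1.735)–(-1.37, -0.7522, -1.735)  len=2.2112
  (v1,v7,v3) [-++] → (-0.841236, -0.7522, 1.735)–(-1.37, -0.7522, 1.735)  len=0.5288
  (v5,v7,v1) [-+-] → (1.37, -0.7522, 1.735)–(-0.841236, -0.7522, 1.735)  len=2.2112
  (v6,v4,v2) [+-+] → (1.37, -0.7522, -1.735)–(0.841236, -0.7522, -1.735)  len=0.5288
  (v6,v5,v4) [+--] → (1.37, -0.7522, 1.06536)–(1.37, -0.7522, -1.735)  len=2.8004
  (v7,v5,v6) [+-+] → (1.37, -0.7522, 1.735)–(1.37, -0.7522, 1.06536)  len=0.6696

Chained into 1 loop(s):
  loop 1: 8 segments, perimeter = 12.4200
Total perimeter = 12.420


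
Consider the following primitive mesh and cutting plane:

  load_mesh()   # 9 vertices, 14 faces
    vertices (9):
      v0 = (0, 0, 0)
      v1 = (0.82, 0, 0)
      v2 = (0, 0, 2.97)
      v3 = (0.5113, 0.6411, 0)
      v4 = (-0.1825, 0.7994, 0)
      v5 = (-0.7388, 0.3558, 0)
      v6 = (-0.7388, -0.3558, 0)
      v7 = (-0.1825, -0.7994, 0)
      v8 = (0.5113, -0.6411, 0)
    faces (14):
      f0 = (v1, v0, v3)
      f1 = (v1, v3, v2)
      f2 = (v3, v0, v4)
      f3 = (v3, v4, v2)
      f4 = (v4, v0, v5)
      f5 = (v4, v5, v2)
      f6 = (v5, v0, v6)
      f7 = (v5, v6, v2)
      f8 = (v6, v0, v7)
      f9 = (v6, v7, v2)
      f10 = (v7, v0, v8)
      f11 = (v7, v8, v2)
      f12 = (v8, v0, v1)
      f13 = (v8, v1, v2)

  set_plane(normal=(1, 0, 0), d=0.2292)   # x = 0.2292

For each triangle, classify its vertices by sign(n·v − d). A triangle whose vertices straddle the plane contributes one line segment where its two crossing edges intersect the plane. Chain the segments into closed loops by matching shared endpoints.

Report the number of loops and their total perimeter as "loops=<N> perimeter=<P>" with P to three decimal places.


loops=1 perimeter=5.949

Straddling triangles (8 of 14):
  (v1,v0,v3) [+-+] → (0.2292, 0, 0)–(0.2292, 0.287385, 0)  len=0.2874
  (v1,v3,v2) [++-] → (0.2292, 0.287385, 1.63864)–(0.2292, 0, 2.13985)  len=0.5778
  (v3,v0,v4) [+--] → (0.2292, 0.287385, 0)–(0.2292, 0.705465, 0)  len=0.4181
  (v3,v4,v2) [+--] → (0.2292, 0.705465, 0)–(0.2292, 0.287385, 1.63864)  len=1.6911
  (v7,v0,v8) [--+] → (0.2292, -0.287385, 0)–(0.2292, -0.705465, 0)  len=0.4181
  (v7,v8,v2) [-+-] → (0.2292, -0.705465, 0)–(0.2292, -0.287385, 1.63864)  len=1.6911
  (v8,v0,v1) [+-+] → (0.2292, -0.287385, 0)–(0.2292, 0, 0)  len=0.2874
  (v8,v1,v2) [++-] → (0.2292, 0, 2.13985)–(0.2292, -0.287385, 1.63864)  len=0.5778

Chained into 1 loop(s):
  loop 1: 8 segments, perimeter = 5.9487
Total perimeter = 5.949


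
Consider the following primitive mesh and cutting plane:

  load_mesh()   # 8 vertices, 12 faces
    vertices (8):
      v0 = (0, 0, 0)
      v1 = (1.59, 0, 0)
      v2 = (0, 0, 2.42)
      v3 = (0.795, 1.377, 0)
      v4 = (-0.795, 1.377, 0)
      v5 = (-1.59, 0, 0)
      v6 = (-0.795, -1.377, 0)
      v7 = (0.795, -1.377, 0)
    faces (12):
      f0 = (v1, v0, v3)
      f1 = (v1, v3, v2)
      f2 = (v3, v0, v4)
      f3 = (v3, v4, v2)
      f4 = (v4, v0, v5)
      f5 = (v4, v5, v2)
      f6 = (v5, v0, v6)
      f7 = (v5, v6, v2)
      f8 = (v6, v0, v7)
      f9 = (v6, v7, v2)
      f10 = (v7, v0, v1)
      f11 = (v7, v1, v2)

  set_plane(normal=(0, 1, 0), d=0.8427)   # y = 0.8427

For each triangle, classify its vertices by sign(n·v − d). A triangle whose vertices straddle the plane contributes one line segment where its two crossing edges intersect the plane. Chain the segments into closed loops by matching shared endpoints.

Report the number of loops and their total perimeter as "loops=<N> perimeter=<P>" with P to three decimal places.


loops=1 perimeter=5.427

Straddling triangles (6 of 12):
  (v1,v0,v3) [--+] → (0.486526, 0.8427, 0)–(1.10347, 0.8427, 0)  len=0.6169
  (v1,v3,v2) [-+-] → (1.10347, 0.8427, 0)–(0.486526, 0.8427, 0.939002)  len=1.1235
  (v3,v0,v4) [+-+] → (0.486526, 0.8427, 0)–(-0.486526, 0.8427, 0)  len=0.9731
  (v3,v4,v2) [++-] → (-0.486526, 0.8427, 0.939002)–(0.486526, 0.8427, 0.939002)  len=0.9731
  (v4,v0,v5) [+--] → (-0.486526, 0.8427, 0)–(-1.10347, 0.8427, 0)  len=0.6169
  (v4,v5,v2) [+--] → (-1.10347, 0.8427, 0)–(-0.486526, 0.8427, 0.939002)  len=1.1235

Chained into 1 loop(s):
  loop 1: 6 segments, perimeter = 5.4271
Total perimeter = 5.427


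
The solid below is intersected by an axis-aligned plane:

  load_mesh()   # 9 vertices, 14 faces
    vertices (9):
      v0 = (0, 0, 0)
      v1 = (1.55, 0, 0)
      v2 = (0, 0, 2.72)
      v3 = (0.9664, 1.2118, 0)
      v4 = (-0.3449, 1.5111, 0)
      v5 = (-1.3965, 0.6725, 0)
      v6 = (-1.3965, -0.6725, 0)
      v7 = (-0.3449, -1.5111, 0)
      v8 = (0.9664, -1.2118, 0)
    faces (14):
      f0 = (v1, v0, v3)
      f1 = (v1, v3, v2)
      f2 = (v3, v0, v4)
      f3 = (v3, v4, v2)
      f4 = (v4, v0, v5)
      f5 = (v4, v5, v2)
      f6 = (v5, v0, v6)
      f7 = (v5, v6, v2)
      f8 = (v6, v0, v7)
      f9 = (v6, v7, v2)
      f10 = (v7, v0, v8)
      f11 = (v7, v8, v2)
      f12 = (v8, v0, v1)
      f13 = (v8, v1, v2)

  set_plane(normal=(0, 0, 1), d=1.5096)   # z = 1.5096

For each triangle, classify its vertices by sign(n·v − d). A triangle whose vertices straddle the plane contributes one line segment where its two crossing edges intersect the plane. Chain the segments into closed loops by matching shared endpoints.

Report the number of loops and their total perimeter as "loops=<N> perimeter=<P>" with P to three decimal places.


loops=1 perimeter=4.190

Straddling triangles (7 of 14):
  (v1,v3,v2) [--+] → (0.430048, 0.539251, 1.5096)–(0.68975, 0, 1.5096)  len=0.5985
  (v3,v4,v2) [--+] → (-0.153481, 0.67244, 1.5096)–(0.430048, 0.539251, 1.5096)  len=0.5985
  (v4,v5,v2) [--+] → (-0.621443, 0.299263, 1.5096)–(-0.15348, 0.67244, 1.5096)  len=0.5985
  (v5,v6,v2) [--+] → (-0.621443, -0.299263, 1.5096)–(-0.621443, 0.299262, 1.5096)  len=0.5985
  (v6,v7,v2) [--+] → (-0.153481, -0.67244, 1.5096)–(-0.621443, -0.299262, 1.5096)  len=0.5985
  (v7,v8,v2) [--+] → (0.430048, -0.539251, 1.5096)–(-0.15348, -0.67244, 1.5096)  len=0.5985
  (v8,v1,v2) [--+] → (0.68975, 0, 1.5096)–(0.430048, -0.539251, 1.5096)  len=0.5985

Chained into 1 loop(s):
  loop 1: 7 segments, perimeter = 4.1897
Total perimeter = 4.190


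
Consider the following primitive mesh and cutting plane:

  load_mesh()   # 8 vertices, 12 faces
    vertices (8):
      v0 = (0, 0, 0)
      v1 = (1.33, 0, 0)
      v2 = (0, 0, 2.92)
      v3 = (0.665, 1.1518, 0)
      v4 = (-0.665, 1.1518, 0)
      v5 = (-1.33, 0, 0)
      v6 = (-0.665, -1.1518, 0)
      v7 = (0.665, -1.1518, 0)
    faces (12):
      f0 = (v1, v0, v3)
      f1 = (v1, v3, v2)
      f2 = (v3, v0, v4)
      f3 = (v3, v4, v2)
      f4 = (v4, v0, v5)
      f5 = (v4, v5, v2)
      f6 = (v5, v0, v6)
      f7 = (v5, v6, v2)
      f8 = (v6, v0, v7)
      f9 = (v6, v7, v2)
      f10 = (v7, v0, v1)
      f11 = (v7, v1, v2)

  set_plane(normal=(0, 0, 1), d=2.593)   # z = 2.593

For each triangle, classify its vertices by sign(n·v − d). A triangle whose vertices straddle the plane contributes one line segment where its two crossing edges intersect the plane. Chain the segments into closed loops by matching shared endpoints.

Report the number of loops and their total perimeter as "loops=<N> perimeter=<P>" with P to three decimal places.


Straddling triangles (6 of 12):
  (v1,v3,v2) [--+] → (0.0744709, 0.128986, 2.593)–(0.148942, 0, 2.593)  len=0.1489
  (v3,v4,v2) [--+] → (-0.0744709, 0.128986, 2.593)–(0.0744709, 0.128986, 2.593)  len=0.1489
  (v4,v5,v2) [--+] → (-0.148942, 0, 2.593)–(-0.0744709, 0.128986, 2.593)  len=0.1489
  (v5,v6,v2) [--+] → (-0.0744709, -0.128986, 2.593)–(-0.148942, 0, 2.593)  len=0.1489
  (v6,v7,v2) [--+] → (0.0744709, -0.128986, 2.593)–(-0.0744709, -0.128986, 2.593)  len=0.1489
  (v7,v1,v2) [--+] → (0.148942, 0, 2.593)–(0.0744709, -0.128986, 2.593)  len=0.1489

Chained into 1 loop(s):
  loop 1: 6 segments, perimeter = 0.8936
Total perimeter = 0.894

loops=1 perimeter=0.894


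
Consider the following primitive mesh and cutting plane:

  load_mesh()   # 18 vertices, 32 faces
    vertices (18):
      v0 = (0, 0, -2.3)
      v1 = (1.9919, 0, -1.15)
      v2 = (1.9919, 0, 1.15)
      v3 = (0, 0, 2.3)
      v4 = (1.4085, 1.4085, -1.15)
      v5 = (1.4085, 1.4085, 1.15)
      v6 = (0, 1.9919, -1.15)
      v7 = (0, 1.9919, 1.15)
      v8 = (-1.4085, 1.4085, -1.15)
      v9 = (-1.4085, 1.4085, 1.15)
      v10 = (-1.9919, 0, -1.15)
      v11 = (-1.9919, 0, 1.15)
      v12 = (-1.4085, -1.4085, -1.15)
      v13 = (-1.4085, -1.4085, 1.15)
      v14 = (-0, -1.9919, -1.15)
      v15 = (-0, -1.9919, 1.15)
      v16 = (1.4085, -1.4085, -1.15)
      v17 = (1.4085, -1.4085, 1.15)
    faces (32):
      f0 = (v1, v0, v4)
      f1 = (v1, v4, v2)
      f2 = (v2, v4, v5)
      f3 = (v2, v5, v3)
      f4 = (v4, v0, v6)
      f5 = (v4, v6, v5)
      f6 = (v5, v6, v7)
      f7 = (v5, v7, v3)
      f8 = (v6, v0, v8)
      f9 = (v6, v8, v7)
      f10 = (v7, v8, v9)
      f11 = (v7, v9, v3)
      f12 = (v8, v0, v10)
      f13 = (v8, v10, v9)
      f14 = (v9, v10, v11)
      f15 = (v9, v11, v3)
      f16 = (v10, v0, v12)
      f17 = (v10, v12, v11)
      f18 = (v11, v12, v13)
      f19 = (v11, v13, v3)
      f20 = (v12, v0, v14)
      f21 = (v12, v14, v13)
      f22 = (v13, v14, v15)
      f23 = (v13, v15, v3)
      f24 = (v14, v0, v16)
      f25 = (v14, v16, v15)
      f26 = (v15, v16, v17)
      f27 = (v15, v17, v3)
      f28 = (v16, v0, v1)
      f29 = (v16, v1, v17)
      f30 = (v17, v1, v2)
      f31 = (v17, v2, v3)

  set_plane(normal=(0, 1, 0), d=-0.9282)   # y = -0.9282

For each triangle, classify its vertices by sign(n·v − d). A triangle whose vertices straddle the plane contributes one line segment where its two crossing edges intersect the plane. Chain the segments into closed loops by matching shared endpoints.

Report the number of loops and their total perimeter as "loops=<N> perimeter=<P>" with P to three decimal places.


Straddling triangles (12 of 32):
  (v10,v0,v12) [++-] → (-0.9282, -0.9282, -1.54215)–(-1.60744, -0.9282, -1.15)  len=0.7843
  (v10,v12,v11) [+-+] → (-1.60744, -0.9282, -1.15)–(-1.60744, -0.9282, -0.365698)  len=0.7843
  (v11,v12,v13) [+--] → (-1.60744, -0.9282, -0.365698)–(-1.60744, -0.9282, 1.15)  len=1.5157
  (v11,v13,v3) [+-+] → (-1.60744, -0.9282, 1.15)–(-0.9282, -0.9282, 1.54215)  len=0.7843
  (v12,v0,v14) [-+-] → (-0.9282, -0.9282, -1.54215)–(0, -0.9282, -1.76411)  len=0.9544
  (v13,v15,v3) [--+] → (0, -0.9282, 1.76411)–(-0.9282, -0.9282, 1.54215)  len=0.9544
  (v14,v0,v16) [-+-] → (0, -0.9282, -1.76411)–(0.9282, -0.9282, -1.54215)  len=0.9544
  (v15,v17,v3) [--+] → (0.9282, -0.9282, 1.54215)–(0, -0.9282, 1.76411)  len=0.9544
  (v16,v0,v1) [-++] → (0.9282, -0.9282, -1.54215)–(1.60744, -0.9282, -1.15)  len=0.7843
  (v16,v1,v17) [-+-] → (1.60744, -0.9282, -1.15)–(1.60744, -0.9282, 0.365698)  len=1.5157
  (v17,v1,v2) [-++] → (1.60744, -0.9282, 0.365698)–(1.60744, -0.9282, 1.15)  len=0.7843
  (v17,v2,v3) [-++] → (1.60744, -0.9282, 1.15)–(0.9282, -0.9282, 1.54215)  len=0.7843

Chained into 1 loop(s):
  loop 1: 12 segments, perimeter = 11.5547
Total perimeter = 11.555

loops=1 perimeter=11.555


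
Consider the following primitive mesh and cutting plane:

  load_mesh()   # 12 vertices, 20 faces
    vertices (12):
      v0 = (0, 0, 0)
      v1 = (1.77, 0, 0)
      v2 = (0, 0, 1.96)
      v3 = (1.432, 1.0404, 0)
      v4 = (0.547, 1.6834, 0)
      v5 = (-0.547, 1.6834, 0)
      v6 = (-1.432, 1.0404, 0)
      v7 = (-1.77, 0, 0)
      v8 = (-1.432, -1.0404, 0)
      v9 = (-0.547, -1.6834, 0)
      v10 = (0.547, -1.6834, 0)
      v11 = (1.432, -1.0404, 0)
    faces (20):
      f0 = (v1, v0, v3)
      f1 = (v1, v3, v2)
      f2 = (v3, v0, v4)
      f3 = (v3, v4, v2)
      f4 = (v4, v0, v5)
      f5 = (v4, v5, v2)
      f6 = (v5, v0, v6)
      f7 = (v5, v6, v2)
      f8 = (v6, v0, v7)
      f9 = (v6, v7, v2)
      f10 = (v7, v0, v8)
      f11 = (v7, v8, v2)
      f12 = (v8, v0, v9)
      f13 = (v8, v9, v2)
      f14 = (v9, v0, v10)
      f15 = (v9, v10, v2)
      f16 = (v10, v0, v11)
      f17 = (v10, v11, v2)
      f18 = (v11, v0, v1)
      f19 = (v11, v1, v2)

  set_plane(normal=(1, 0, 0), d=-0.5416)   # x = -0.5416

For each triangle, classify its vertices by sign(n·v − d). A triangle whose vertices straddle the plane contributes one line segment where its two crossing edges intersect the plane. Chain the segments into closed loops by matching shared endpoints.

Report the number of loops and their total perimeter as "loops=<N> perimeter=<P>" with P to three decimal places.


loops=1 perimeter=7.753

Straddling triangles (12 of 20):
  (v4,v0,v5) [++-] → (-0.5416, 1.66678, 0)–(-0.5416, 1.6834, 0)  len=0.0166
  (v4,v5,v2) [+-+] → (-0.5416, 1.6834, 0)–(-0.5416, 1.66678, 0.0193492)  len=0.0255
  (v5,v0,v6) [-+-] → (-0.5416, 1.66678, 0)–(-0.5416, 0.393492, 0)  len=1.2733
  (v5,v6,v2) [--+] → (-0.5416, 0.393492, 1.2187)–(-0.5416, 1.66678, 0.0193492)  len=1.7492
  (v6,v0,v7) [-+-] → (-0.5416, 0.393492, 0)–(-0.5416, 0, 0)  len=0.3935
  (v6,v7,v2) [--+] → (-0.5416, 0, 1.36026)–(-0.5416, 0.393492, 1.2187)  len=0.4182
  (v7,v0,v8) [-+-] → (-0.5416, 0, 0)–(-0.5416, -0.393492, 0)  len=0.3935
  (v7,v8,v2) [--+] → (-0.5416, -0.393492, 1.2187)–(-0.5416, 0, 1.36026)  len=0.4182
  (v8,v0,v9) [-+-] → (-0.5416, -0.393492, 0)–(-0.5416, -1.66678, 0)  len=1.2733
  (v8,v9,v2) [--+] → (-0.5416, -1.66678, 0.0193492)–(-0.5416, -0.393492, 1.2187)  len=1.7492
  (v9,v0,v10) [-++] → (-0.5416, -1.66678, 0)–(-0.5416, -1.6834, 0)  len=0.0166
  (v9,v10,v2) [-++] → (-0.5416, -1.6834, 0)–(-0.5416, -1.66678, 0.0193492)  len=0.0255

Chained into 1 loop(s):
  loop 1: 12 segments, perimeter = 7.7526
Total perimeter = 7.753


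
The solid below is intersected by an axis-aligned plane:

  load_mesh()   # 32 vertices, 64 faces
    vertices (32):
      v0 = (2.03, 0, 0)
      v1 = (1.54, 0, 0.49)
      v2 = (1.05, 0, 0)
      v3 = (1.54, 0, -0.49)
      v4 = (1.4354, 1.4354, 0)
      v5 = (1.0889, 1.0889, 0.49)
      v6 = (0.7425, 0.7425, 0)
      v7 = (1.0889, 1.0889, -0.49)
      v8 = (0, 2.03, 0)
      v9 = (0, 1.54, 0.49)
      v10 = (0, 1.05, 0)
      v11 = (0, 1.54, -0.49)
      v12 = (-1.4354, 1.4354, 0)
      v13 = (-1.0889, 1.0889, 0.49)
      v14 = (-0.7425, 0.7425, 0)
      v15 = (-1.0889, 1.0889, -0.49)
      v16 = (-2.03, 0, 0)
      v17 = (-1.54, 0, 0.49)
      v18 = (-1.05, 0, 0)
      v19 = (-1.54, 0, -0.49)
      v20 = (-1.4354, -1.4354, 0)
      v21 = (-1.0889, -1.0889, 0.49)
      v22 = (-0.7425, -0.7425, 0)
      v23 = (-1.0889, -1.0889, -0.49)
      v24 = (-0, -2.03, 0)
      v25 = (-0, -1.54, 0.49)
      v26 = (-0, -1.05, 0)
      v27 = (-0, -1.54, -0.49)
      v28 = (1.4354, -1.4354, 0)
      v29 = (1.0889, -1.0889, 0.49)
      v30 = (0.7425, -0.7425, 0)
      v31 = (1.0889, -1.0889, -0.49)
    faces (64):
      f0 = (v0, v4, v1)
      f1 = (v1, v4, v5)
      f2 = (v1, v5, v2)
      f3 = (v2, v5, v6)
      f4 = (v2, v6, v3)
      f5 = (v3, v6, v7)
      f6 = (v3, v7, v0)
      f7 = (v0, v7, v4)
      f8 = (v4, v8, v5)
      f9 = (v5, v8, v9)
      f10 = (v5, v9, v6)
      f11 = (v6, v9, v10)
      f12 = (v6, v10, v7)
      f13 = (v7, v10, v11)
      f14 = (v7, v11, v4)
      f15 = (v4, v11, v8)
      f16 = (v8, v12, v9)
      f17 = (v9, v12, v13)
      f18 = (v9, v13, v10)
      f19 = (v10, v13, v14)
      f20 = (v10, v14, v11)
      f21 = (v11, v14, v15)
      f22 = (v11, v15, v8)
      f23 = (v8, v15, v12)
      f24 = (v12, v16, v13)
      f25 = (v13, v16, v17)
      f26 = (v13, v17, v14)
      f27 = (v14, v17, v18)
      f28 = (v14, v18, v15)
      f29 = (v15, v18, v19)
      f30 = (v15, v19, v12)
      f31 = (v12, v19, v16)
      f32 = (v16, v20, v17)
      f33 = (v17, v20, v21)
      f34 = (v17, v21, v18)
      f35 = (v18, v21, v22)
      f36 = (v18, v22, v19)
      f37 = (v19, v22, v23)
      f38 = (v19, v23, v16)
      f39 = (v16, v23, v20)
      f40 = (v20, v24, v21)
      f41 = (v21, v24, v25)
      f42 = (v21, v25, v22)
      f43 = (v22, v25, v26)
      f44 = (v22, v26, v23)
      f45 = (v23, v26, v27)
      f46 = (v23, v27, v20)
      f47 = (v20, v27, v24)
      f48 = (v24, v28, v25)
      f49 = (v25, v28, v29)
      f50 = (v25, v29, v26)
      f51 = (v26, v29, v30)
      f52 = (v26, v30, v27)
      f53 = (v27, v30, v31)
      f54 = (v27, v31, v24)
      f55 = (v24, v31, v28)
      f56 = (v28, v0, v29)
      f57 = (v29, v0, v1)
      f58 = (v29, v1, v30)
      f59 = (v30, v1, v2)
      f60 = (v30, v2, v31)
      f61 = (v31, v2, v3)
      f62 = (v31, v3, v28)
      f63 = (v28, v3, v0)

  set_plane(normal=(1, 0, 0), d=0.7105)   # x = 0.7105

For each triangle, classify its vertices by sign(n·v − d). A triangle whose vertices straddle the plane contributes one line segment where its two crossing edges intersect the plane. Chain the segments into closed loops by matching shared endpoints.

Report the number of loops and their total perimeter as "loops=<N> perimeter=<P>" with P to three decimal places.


Straddling triangles (16 of 64):
  (v4,v8,v5) [+-+] → (0.7105, 1.73568, 0)–(0.7105, 1.41594, 0.319722)  len=0.4522
  (v5,v8,v9) [+--] → (0.7105, 1.41594, 0.319722)–(0.7105, 1.24566, 0.49)  len=0.2408
  (v5,v9,v6) [+-+] → (0.7105, 1.24566, 0.49)–(0.7105, 0.77687, 0.0211178)  len=0.6630
  (v6,v9,v10) [+--] → (0.7105, 0.77687, 0.0211178)–(0.7105, 0.755753, 0)  len=0.0299
  (v6,v10,v7) [+-+] → (0.7105, 0.755753, 0)–(0.7105, 1.07538, -0.319722)  len=0.4521
  (v7,v10,v11) [+--] → (0.7105, 1.07538, -0.319722)–(0.7105, 1.24566, -0.49)  len=0.2408
  (v7,v11,v4) [+-+] → (0.7105, 1.24566, -0.49)–(0.7105, 1.48822, -0.247458)  len=0.3430
  (v4,v11,v8) [+--] → (0.7105, 1.48822, -0.247458)–(0.7105, 1.73568, 0)  len=0.3500
  (v24,v28,v25) [-+-] → (0.7105, -1.73568, 0)–(0.7105, -1.48822, 0.247458)  len=0.3500
  (v25,v28,v29) [-++] → (0.7105, -1.48822, 0.247458)–(0.7105, -1.24566, 0.49)  len=0.3430
  (v25,v29,v26) [-+-] → (0.7105, -1.24566, 0.49)–(0.7105, -1.07538, 0.319722)  len=0.2408
  (v26,v29,v30) [-++] → (0.7105, -1.07538, 0.319722)–(0.7105, -0.755753, 0)  len=0.4521
  (v26,v30,v27) [-+-] → (0.7105, -0.755753, 0)–(0.7105, -0.77687, -0.0211178)  len=0.0299
  (v27,v30,v31) [-++] → (0.7105, -0.77687, -0.0211178)–(0.7105, -1.24566, -0.49)  len=0.6630
  (v27,v31,v24) [-+-] → (0.7105, -1.24566, -0.49)–(0.7105, -1.41594, -0.319722)  len=0.2408
  (v24,v31,v28) [-++] → (0.7105, -1.41594, -0.319722)–(0.7105, -1.73568, 0)  len=0.4522

Chained into 2 loop(s):
  loop 1: 8 segments, perimeter = 2.7718
  loop 2: 8 segments, perimeter = 2.7718
Total perimeter = 5.544

loops=2 perimeter=5.544


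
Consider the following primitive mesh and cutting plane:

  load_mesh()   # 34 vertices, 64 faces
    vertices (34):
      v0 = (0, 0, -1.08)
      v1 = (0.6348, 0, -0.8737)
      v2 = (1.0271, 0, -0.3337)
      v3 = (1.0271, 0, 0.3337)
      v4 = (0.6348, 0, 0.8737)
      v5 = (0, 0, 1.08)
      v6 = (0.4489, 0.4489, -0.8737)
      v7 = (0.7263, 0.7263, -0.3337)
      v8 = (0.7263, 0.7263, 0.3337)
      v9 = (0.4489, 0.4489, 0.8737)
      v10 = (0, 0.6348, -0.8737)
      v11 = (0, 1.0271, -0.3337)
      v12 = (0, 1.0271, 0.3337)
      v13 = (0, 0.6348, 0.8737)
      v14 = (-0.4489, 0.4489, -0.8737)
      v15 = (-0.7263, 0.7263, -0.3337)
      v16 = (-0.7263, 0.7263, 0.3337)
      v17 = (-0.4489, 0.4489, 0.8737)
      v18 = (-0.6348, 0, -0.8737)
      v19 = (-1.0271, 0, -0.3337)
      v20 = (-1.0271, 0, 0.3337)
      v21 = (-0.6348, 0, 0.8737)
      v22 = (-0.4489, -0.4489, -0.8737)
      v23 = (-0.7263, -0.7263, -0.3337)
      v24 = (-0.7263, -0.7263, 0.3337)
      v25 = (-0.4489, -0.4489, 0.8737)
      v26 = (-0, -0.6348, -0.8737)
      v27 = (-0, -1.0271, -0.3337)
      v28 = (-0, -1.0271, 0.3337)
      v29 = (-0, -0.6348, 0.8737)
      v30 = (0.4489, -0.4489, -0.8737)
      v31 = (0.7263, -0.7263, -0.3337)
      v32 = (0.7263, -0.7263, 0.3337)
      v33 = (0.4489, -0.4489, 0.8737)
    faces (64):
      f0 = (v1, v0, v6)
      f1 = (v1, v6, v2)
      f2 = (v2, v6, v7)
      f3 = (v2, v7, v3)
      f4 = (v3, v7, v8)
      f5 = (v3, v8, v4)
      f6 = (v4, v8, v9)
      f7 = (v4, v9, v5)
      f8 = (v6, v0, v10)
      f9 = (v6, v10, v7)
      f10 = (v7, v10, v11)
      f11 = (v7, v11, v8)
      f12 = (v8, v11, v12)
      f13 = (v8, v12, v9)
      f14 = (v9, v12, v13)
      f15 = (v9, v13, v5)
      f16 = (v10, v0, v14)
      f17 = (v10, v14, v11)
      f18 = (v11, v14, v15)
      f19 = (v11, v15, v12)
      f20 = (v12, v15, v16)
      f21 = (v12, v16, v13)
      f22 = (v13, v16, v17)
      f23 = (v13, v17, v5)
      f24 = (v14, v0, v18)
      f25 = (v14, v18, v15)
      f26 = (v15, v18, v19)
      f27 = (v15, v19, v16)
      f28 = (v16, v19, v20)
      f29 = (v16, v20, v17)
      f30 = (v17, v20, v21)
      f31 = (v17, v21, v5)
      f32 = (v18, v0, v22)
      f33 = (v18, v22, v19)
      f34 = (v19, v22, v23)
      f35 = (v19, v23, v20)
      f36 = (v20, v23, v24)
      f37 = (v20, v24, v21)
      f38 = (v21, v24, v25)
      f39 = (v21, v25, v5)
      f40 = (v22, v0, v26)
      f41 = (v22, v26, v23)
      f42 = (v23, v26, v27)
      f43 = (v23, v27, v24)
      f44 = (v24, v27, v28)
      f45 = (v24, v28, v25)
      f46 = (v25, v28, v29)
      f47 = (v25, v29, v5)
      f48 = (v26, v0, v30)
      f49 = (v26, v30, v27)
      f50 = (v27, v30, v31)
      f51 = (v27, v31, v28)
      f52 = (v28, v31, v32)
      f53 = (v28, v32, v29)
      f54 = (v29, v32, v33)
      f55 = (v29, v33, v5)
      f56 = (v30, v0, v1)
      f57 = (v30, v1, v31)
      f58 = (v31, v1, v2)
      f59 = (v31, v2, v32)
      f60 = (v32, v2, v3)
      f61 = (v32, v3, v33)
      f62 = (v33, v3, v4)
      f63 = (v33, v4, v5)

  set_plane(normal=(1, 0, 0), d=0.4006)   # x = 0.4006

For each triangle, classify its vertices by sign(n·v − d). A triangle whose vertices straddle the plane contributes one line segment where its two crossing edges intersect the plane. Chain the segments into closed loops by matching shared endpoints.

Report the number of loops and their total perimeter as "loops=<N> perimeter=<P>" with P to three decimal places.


loops=1 perimeter=5.909

Straddling triangles (20 of 64):
  (v1,v0,v6) [+-+] → (0.4006, 0, -0.949811)–(0.4006, 0.4006, -0.895897)  len=0.4042
  (v4,v9,v5) [++-] → (0.4006, 0.4006, 0.895897)–(0.4006, 0, 0.949811)  len=0.4042
  (v6,v0,v10) [+--] → (0.4006, 0.4006, -0.895897)–(0.4006, 0.468902, -0.8737)  len=0.0718
  (v6,v10,v7) [+-+] → (0.4006, 0.468902, -0.8737)–(0.4006, 0.685268, -0.575856)  len=0.3681
  (v7,v10,v11) [+--] → (0.4006, 0.685268, -0.575856)–(0.4006, 0.86119, -0.3337)  len=0.2993
  (v7,v11,v8) [+-+] → (0.4006, 0.86119, -0.3337)–(0.4006, 0.86119, 0.034413)  len=0.3681
  (v8,v11,v12) [+--] → (0.4006, 0.86119, 0.034413)–(0.4006, 0.86119, 0.3337)  len=0.2993
  (v8,v12,v9) [+-+] → (0.4006, 0.86119, 0.3337)–(0.4006, 0.511112, 0.815598)  len=0.5956
  (v9,v12,v13) [+--] → (0.4006, 0.511112, 0.815598)–(0.4006, 0.468902, 0.8737)  len=0.0718
  (v9,v13,v5) [+--] → (0.4006, 0.468902, 0.8737)–(0.4006, 0.4006, 0.895897)  len=0.0718
  (v26,v0,v30) [--+] → (0.4006, -0.4006, -0.895897)–(0.4006, -0.468902, -0.8737)  len=0.0718
  (v26,v30,v27) [-+-] → (0.4006, -0.468902, -0.8737)–(0.4006, -0.511112, -0.815598)  len=0.0718
  (v27,v30,v31) [-++] → (0.4006, -0.511112, -0.815598)–(0.4006, -0.86119, -0.3337)  len=0.5956
  (v27,v31,v28) [-+-] → (0.4006, -0.86119, -0.3337)–(0.4006, -0.86119, -0.034413)  len=0.2993
  (v28,v31,v32) [-++] → (0.4006, -0.86119, -0.034413)–(0.4006, -0.86119, 0.3337)  len=0.3681
  (v28,v32,v29) [-+-] → (0.4006, -0.86119, 0.3337)–(0.4006, -0.685268, 0.575856)  len=0.2993
  (v29,v32,v33) [-++] → (0.4006, -0.685268, 0.575856)–(0.4006, -0.468902, 0.8737)  len=0.3681
  (v29,v33,v5) [-+-] → (0.4006, -0.468902, 0.8737)–(0.4006, -0.4006, 0.895897)  len=0.0718
  (v30,v0,v1) [+-+] → (0.4006, -0.4006, -0.895897)–(0.4006, 0, -0.949811)  len=0.4042
  (v33,v4,v5) [++-] → (0.4006, 0, 0.949811)–(0.4006, -0.4006, 0.895897)  len=0.4042

Chained into 1 loop(s):
  loop 1: 20 segments, perimeter = 5.9087
Total perimeter = 5.909


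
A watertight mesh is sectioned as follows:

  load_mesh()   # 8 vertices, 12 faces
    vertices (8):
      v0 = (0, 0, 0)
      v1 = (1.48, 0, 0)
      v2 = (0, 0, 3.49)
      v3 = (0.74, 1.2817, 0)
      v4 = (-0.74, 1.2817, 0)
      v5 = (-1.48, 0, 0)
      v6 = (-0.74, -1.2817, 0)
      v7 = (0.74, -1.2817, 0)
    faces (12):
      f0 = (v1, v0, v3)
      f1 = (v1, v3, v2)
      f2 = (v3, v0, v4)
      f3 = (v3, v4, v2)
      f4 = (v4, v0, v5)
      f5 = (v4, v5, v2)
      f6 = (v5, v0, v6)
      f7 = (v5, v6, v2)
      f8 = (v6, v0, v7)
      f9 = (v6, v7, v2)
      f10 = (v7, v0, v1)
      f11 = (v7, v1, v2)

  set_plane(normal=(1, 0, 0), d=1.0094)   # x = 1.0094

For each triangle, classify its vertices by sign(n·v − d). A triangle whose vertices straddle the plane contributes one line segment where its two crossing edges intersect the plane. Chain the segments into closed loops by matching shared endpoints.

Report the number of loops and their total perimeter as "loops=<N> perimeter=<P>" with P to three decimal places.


Straddling triangles (4 of 12):
  (v1,v0,v3) [+--] → (1.0094, 0, 0)–(1.0094, 0.815092, 0)  len=0.8151
  (v1,v3,v2) [+--] → (1.0094, 0.815092, 0)–(1.0094, 0, 1.10973)  len=1.3769
  (v7,v0,v1) [--+] → (1.0094, 0, 0)–(1.0094, -0.815092, 0)  len=0.8151
  (v7,v1,v2) [-+-] → (1.0094, -0.815092, 0)–(1.0094, 0, 1.10973)  len=1.3769

Chained into 1 loop(s):
  loop 1: 4 segments, perimeter = 4.3840
Total perimeter = 4.384

loops=1 perimeter=4.384


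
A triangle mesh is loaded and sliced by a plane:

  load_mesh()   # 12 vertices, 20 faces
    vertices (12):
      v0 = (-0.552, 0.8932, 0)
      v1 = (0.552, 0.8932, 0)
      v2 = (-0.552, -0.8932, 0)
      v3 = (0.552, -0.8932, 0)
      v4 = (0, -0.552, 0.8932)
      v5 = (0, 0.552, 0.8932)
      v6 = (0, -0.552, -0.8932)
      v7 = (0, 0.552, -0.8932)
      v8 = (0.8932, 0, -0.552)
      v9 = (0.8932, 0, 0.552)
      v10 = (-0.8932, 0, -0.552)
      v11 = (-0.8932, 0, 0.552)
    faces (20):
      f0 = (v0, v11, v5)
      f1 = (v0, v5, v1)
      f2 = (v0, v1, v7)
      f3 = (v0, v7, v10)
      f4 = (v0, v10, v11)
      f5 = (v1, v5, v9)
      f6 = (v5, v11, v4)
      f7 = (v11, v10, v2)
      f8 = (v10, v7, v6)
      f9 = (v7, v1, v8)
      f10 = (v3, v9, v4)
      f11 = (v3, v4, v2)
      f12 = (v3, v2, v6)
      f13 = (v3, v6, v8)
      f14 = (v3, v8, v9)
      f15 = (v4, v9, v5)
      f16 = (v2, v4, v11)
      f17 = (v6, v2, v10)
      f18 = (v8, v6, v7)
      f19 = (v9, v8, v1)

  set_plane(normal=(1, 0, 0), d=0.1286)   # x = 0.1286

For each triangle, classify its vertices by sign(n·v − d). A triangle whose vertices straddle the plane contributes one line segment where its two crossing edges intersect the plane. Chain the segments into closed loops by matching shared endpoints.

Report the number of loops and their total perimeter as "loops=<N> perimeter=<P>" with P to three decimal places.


Straddling triangles (10 of 20):
  (v0,v5,v1) [--+] → (0.1286, 0.63149, 0.68511)–(0.1286, 0.8932, 0)  len=0.7334
  (v0,v1,v7) [-+-] → (0.1286, 0.8932, 0)–(0.1286, 0.63149, -0.68511)  len=0.7334
  (v1,v5,v9) [+-+] → (0.1286, 0.63149, 0.68511)–(0.1286, 0.472525, 0.844075)  len=0.2248
  (v7,v1,v8) [-++] → (0.1286, 0.63149, -0.68511)–(0.1286, 0.472525, -0.844075)  len=0.2248
  (v3,v9,v4) [++-] → (0.1286, -0.472525, 0.844075)–(0.1286, -0.63149, 0.68511)  len=0.2248
  (v3,v4,v2) [+--] → (0.1286, -0.63149, 0.68511)–(0.1286, -0.8932, 0)  len=0.7334
  (v3,v2,v6) [+--] → (0.1286, -0.8932, 0)–(0.1286, -0.63149, -0.68511)  len=0.7334
  (v3,v6,v8) [+-+] → (0.1286, -0.63149, -0.68511)–(0.1286, -0.472525, -0.844075)  len=0.2248
  (v4,v9,v5) [-+-] → (0.1286, -0.472525, 0.844075)–(0.1286, 0.472525, 0.844075)  len=0.9450
  (v8,v6,v7) [+--] → (0.1286, -0.472525, -0.844075)–(0.1286, 0.472525, -0.844075)  len=0.9450

Chained into 1 loop(s):
  loop 1: 10 segments, perimeter = 5.7229
Total perimeter = 5.723

loops=1 perimeter=5.723


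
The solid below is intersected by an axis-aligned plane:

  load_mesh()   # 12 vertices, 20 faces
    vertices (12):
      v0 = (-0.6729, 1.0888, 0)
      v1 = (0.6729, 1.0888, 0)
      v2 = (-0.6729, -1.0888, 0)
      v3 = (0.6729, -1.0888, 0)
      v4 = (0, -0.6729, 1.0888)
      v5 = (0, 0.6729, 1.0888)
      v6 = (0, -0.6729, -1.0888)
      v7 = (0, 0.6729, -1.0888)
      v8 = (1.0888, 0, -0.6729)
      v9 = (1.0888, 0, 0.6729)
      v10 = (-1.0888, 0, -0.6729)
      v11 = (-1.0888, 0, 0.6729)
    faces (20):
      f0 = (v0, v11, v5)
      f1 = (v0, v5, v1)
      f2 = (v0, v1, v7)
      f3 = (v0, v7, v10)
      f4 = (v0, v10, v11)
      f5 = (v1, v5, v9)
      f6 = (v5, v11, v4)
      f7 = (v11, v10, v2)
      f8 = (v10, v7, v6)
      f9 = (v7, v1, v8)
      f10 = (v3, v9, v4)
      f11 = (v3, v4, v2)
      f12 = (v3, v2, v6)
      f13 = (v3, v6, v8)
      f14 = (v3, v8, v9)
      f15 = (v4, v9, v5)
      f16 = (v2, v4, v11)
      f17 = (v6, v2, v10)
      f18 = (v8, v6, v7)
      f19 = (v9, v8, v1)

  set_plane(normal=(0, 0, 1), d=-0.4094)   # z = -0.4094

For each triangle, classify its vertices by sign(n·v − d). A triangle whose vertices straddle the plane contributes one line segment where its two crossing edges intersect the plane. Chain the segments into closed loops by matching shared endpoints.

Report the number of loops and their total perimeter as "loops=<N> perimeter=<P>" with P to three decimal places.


loops=1 perimeter=6.368

Straddling triangles (10 of 20):
  (v0,v1,v7) [++-] → (0.419883, 0.932417, -0.4094)–(-0.419883, 0.932417, -0.4094)  len=0.8398
  (v0,v7,v10) [+--] → (-0.419883, 0.932417, -0.4094)–(-0.925938, 0.426362, -0.4094)  len=0.7157
  (v0,v10,v11) [+-+] → (-0.925938, 0.426362, -0.4094)–(-1.0888, 0, -0.4094)  len=0.4564
  (v11,v10,v2) [+-+] → (-1.0888, 0, -0.4094)–(-0.925938, -0.426362, -0.4094)  len=0.4564
  (v7,v1,v8) [-+-] → (0.419883, 0.932417, -0.4094)–(0.925938, 0.426362, -0.4094)  len=0.7157
  (v3,v2,v6) [++-] → (-0.419883, -0.932417, -0.4094)–(0.419883, -0.932417, -0.4094)  len=0.8398
  (v3,v6,v8) [+--] → (0.419883, -0.932417, -0.4094)–(0.925938, -0.426362, -0.4094)  len=0.7157
  (v3,v8,v9) [+-+] → (0.925938, -0.426362, -0.4094)–(1.0888, 0, -0.4094)  len=0.4564
  (v6,v2,v10) [-+-] → (-0.419883, -0.932417, -0.4094)–(-0.925938, -0.426362, -0.4094)  len=0.7157
  (v9,v8,v1) [+-+] → (1.0888, 0, -0.4094)–(0.925938, 0.426362, -0.4094)  len=0.4564

Chained into 1 loop(s):
  loop 1: 10 segments, perimeter = 6.3678
Total perimeter = 6.368
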